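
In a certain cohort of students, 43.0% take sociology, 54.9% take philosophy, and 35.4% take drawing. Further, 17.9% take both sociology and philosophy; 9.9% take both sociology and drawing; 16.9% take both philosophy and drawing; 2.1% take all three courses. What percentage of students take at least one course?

90.7%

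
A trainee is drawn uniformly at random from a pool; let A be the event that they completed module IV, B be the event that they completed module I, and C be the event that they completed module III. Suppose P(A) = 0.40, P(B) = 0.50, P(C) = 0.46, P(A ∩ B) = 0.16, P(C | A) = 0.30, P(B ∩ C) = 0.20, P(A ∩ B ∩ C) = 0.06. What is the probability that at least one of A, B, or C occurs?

0.94

P(A ∩ C) = P(A)·P(C|A) = 0.40 × 0.30 = 0.12
Inclusion–exclusion gives
P(A ∪ B ∪ C) = 0.40 + 0.50 + 0.46 − 0.16 − 0.12 − 0.20 + 0.06 = 0.94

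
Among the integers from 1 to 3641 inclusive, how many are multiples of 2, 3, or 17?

2498

1820 + 1213 + 214 − 606 − 107 − 71 + 35 = 2498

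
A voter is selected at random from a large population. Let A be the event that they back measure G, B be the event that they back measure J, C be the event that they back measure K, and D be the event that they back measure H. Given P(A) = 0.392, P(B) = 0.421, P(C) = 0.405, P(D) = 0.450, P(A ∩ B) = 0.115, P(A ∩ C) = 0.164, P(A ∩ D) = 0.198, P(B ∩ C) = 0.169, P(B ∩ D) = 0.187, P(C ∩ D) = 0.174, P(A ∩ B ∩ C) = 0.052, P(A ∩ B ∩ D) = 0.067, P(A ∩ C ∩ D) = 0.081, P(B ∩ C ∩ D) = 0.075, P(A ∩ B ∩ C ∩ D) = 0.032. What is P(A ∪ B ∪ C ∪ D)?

0.904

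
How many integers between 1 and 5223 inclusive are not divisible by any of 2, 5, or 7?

1792

floor(5223/2) + floor(5223/5) + floor(5223/7) − floor(5223/10) − floor(5223/14) − floor(5223/35) + floor(5223/70) = 2611 + 1044 + 746 − 522 − 373 − 149 + 74 = 3431
5223 − 3431 = 1792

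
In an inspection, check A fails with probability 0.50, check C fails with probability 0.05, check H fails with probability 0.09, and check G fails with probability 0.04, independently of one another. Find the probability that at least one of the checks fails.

Since the events are independent, P(none) is the product of the individual non-occurrence probabilities.
P(none) = (1 − 0.50) × (1 − 0.05) × (1 − 0.09) × (1 − 0.04) = 0.50 × 0.95 × 0.91 × 0.96 = 0.41496
P(at least one) = 1 − 0.41496 = 0.58504

0.58504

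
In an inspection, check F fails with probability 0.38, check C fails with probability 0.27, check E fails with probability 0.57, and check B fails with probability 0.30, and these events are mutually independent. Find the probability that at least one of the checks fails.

Independence gives P(none) = ∏(1 − pᵢ).
P(none) = (1 − 0.38) × (1 − 0.27) × (1 − 0.57) × (1 − 0.30) = 0.62 × 0.73 × 0.43 × 0.70 = 0.1362326
P(at least one) = 1 − 0.1362326 = 0.8637674

0.8637674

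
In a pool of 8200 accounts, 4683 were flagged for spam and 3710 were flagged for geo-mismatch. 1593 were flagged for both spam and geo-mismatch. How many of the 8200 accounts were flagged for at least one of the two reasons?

Inclusion–exclusion gives
|at least one| = 4683 + 3710 − 1593 = 6800

6800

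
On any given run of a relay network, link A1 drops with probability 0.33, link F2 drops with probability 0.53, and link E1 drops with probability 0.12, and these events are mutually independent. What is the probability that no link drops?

0.277112

P(none) = (1 − 0.33) × (1 − 0.53) × (1 − 0.12) = 0.67 × 0.47 × 0.88 = 0.277112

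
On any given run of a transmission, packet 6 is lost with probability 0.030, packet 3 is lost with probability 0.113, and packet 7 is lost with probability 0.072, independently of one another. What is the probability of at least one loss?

P(none) = (1 − 0.030) × (1 − 0.113) × (1 − 0.072) = 0.970 × 0.887 × 0.928 = 0.79844192
P(at least one) = 1 − 0.79844192 = 0.20155808

0.20155808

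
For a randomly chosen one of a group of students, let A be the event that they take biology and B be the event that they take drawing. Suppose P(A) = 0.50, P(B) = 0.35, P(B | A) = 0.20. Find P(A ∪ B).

P(A ∩ B) = P(A)·P(B|A) = 0.50 × 0.20 = 0.10
P(A ∪ B) = 0.50 + 0.35 − 0.10 = 0.75

0.75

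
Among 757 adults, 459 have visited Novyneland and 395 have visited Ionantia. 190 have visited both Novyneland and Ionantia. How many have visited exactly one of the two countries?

N(exactly one) = 459 + 395 − 2·190 = 474

474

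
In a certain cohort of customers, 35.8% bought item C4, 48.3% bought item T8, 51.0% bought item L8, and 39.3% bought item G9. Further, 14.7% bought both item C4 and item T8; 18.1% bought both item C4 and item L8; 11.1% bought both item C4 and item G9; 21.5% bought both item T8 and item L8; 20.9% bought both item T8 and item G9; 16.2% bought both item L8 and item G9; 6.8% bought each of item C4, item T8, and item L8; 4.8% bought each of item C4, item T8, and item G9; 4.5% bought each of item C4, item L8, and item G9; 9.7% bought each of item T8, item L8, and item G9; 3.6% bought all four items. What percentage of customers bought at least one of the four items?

94.1%

P(at least one) = 35.8 + 48.3 + 51.0 + 39.3 − 14.7 − 18.1 − 11.1 − 21.5 − 20.9 − 16.2 + 6.8 + 4.8 + 4.5 + 9.7 − 3.6 = 94.1%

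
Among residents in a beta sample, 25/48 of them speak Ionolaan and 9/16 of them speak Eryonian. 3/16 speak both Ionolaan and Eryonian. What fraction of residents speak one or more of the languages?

43/48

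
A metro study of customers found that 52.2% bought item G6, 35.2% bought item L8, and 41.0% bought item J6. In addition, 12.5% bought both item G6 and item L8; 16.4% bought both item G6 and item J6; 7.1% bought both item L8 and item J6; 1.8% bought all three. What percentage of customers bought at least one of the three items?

94.2%

Apply inclusion-exclusion:
P(≥1) = 52.2 + 35.2 + 41.0 − 12.5 − 16.4 − 7.1 + 1.8 = 94.2%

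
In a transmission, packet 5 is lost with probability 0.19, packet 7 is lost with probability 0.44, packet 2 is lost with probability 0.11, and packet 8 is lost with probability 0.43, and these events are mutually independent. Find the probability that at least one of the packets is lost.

P(none) = (1 − 0.19) × (1 − 0.44) × (1 − 0.11) × (1 − 0.43) = 0.81 × 0.56 × 0.89 × 0.57 = 0.23011128
P(at least one) = 1 − 0.23011128 = 0.76988872

0.76988872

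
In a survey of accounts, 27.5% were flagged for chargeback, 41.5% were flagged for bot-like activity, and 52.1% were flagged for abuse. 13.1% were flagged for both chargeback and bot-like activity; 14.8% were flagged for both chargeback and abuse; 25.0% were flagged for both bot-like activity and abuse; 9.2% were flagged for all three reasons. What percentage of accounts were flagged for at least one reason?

77.4%

P(at least one) = 27.5 + 41.5 + 52.1 − 13.1 − 14.8 − 25.0 + 9.2 = 77.4%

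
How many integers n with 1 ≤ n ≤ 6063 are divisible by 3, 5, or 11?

3123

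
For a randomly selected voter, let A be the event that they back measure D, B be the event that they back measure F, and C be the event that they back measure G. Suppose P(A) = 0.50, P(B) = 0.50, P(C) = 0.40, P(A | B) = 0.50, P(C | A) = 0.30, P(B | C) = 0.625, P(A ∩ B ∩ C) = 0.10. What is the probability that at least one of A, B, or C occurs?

0.85

P(A ∩ B) = P(B)·P(A|B) = 0.50 × 0.50 = 0.25
P(A ∩ C) = P(A)·P(C|A) = 0.50 × 0.30 = 0.15
P(B ∩ C) = P(C)·P(B|C) = 0.40 × 0.625 = 0.25
P(A ∪ B ∪ C) = 0.50 + 0.50 + 0.40 − 0.25 − 0.15 − 0.25 + 0.10 = 0.85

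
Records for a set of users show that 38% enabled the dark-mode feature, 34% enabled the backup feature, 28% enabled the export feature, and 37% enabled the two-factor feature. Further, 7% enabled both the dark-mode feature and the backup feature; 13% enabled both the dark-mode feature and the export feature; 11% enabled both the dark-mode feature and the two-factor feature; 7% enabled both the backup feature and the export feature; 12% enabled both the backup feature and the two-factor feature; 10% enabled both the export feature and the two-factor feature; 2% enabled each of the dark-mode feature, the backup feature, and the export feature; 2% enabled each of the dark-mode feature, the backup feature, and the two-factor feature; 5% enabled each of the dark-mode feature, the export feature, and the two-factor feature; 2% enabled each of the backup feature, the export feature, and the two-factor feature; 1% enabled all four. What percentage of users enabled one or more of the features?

P(at least one) = 38 + 34 + 28 + 37 − 7 − 13 − 11 − 7 − 12 − 10 + 2 + 2 + 5 + 2 − 1 = 87%

87%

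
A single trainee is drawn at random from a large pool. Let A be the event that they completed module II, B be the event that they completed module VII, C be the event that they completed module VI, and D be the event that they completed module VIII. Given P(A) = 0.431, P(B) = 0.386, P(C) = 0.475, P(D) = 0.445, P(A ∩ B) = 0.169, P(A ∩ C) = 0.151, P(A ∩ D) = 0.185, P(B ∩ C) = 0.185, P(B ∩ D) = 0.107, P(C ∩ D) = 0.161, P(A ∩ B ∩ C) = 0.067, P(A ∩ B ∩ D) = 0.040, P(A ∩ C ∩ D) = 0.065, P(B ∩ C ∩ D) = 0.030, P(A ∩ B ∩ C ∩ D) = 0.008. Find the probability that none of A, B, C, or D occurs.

By inclusion-exclusion,
P(A ∪ B ∪ C ∪ D) = 0.431 + 0.386 + 0.475 + 0.445 − 0.169 − 0.151 − 0.185 − 0.185 − 0.107 − 0.161 + 0.067 + 0.040 + 0.065 + 0.030 − 0.008 = 0.973
P(none) = 1 − 0.973 = 0.027

0.027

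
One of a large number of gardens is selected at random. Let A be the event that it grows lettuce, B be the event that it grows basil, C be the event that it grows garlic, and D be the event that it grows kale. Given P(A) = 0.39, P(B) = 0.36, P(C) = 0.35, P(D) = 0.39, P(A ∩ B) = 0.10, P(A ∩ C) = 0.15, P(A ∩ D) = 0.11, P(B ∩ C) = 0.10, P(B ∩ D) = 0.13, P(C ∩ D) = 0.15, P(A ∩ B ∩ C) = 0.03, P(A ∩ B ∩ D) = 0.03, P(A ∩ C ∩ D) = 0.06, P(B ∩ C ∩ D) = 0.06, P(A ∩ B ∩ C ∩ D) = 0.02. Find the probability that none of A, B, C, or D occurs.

By inclusion–exclusion:
P(A ∪ B ∪ C ∪ D) = 0.39 + 0.36 + 0.35 + 0.39 − 0.10 − 0.15 − 0.11 − 0.10 − 0.13 − 0.15 + 0.03 + 0.03 + 0.06 + 0.06 − 0.02 = 0.91
P(none) = 1 − 0.91 = 0.09

0.09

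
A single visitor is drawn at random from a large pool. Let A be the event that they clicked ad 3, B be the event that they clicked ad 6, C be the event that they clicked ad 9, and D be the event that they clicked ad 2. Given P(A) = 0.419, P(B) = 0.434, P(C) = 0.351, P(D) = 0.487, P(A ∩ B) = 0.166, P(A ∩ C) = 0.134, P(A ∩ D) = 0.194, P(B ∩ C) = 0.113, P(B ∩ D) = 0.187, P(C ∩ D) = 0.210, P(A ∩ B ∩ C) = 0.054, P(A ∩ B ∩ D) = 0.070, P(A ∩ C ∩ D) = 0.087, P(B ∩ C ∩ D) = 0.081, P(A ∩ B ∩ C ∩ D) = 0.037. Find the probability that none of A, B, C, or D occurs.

0.058

By inclusion–exclusion:
P(A ∪ B ∪ C ∪ D) = 0.419 + 0.434 + 0.351 + 0.487 − 0.166 − 0.134 − 0.194 − 0.113 − 0.187 − 0.210 + 0.054 + 0.070 + 0.087 + 0.081 − 0.037 = 0.942
P(none) = 1 − 0.942 = 0.058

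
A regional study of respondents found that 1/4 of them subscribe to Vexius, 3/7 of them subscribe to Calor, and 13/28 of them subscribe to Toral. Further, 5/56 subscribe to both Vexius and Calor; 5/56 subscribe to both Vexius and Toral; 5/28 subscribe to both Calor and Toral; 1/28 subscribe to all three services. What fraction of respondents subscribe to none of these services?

5/28

Inclusion–exclusion gives
P(≥1) = 1/4 + 3/7 + 13/28 − 5/56 − 5/56 − 5/28 + 1/28 = 23/28
P(none) = 1 − 23/28 = 5/28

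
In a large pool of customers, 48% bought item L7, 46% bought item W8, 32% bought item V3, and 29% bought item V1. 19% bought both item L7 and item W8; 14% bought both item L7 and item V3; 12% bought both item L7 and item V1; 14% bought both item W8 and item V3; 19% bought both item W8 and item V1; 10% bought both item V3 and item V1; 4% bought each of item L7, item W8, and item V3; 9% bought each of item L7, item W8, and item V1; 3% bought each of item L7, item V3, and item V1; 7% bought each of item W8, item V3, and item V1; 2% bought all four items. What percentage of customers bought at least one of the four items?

88%

P(union) = 48 + 46 + 32 + 29 − 19 − 14 − 12 − 14 − 19 − 10 + 4 + 9 + 3 + 7 − 2 = 88%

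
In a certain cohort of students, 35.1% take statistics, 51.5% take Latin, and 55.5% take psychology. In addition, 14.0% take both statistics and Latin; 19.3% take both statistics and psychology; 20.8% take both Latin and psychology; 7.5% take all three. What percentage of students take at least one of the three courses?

95.5%

P(at least one) = 35.1 + 51.5 + 55.5 − 14.0 − 19.3 − 20.8 + 7.5 = 95.5%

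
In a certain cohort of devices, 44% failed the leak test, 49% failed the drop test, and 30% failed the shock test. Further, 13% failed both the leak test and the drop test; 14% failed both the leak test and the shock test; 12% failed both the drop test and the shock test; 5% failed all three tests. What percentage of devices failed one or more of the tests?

By inclusion–exclusion:
P(≥1) = 44 + 49 + 30 − 13 − 14 − 12 + 5 = 89%

89%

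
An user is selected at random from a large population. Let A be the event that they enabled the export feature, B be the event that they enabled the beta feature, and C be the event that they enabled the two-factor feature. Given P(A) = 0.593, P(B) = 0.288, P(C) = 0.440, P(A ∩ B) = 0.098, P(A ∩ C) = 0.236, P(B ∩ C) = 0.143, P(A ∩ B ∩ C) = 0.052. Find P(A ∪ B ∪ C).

Using inclusion–exclusion:
P(A ∪ B ∪ C) = 0.593 + 0.288 + 0.440 − 0.098 − 0.236 − 0.143 + 0.052 = 0.896

0.896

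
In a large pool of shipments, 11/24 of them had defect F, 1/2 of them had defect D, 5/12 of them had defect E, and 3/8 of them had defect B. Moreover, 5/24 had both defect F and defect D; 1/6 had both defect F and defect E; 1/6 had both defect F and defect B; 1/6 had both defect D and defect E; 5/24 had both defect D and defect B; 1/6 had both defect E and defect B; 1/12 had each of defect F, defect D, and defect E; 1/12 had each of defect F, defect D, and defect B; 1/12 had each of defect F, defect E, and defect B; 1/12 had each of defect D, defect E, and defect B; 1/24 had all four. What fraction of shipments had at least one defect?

By inclusion-exclusion,
P(at least one) = 11/24 + 1/2 + 5/12 + 3/8 − 5/24 − 1/6 − 1/6 − 1/6 − 5/24 − 1/6 + 1/12 + 1/12 + 1/12 + 1/12 − 1/24 = 23/24

23/24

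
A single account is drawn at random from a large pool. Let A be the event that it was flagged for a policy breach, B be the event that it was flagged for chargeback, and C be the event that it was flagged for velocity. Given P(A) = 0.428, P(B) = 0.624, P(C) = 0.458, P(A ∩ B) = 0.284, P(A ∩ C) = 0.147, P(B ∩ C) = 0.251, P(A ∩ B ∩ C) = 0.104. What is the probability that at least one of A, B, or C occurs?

Apply inclusion-exclusion:
P(A ∪ B ∪ C) = 0.428 + 0.624 + 0.458 − 0.284 − 0.147 − 0.251 + 0.104 = 0.932

0.932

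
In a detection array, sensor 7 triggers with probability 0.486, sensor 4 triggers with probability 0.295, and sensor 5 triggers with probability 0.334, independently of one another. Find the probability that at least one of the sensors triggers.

P(none) = (1 − 0.486) × (1 − 0.295) × (1 − 0.334) = 0.514 × 0.705 × 0.666 = 0.24133842
P(at least one) = 1 − 0.24133842 = 0.75866158

0.75866158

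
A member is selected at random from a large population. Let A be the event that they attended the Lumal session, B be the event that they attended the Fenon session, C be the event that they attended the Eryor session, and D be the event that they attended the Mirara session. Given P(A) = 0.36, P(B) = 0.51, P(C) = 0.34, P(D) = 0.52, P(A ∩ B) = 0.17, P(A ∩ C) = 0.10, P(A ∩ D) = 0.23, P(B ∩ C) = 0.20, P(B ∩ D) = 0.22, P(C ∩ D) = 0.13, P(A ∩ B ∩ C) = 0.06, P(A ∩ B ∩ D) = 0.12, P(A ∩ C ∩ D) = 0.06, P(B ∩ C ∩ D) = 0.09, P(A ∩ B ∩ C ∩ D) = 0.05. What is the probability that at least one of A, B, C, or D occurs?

P(A ∪ B ∪ C ∪ D) = 0.36 + 0.51 + 0.34 + 0.52 − 0.17 − 0.10 − 0.23 − 0.20 − 0.22 − 0.13 + 0.06 + 0.12 + 0.06 + 0.09 − 0.05 = 0.96

0.96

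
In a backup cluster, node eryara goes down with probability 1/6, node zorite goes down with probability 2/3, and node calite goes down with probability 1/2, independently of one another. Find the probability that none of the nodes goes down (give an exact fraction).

5/36

P(none) = (1 − 1/6) × (1 − 2/3) × (1 − 1/2) = 5/6 × 1/3 × 1/2 = 5/36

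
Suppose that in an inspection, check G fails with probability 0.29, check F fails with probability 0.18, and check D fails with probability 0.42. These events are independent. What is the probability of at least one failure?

Independence gives P(none) = ∏(1 − pᵢ).
P(none) = (1 − 0.29) × (1 − 0.18) × (1 − 0.42) = 0.71 × 0.82 × 0.58 = 0.337676
P(at least one) = 1 − 0.337676 = 0.662324

0.662324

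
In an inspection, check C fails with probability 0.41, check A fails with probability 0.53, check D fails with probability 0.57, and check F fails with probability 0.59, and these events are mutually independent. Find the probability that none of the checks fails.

Since the events are independent, P(none) is the product of the individual non-occurrence probabilities.
P(none) = (1 − 0.41) × (1 − 0.53) × (1 − 0.57) × (1 − 0.59) = 0.59 × 0.47 × 0.43 × 0.41 = 0.04888799

0.04888799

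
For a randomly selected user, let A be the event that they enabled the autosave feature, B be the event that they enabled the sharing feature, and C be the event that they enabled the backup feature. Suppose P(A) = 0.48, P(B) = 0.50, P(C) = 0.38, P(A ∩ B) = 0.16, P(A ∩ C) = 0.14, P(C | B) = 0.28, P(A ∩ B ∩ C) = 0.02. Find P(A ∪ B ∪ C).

0.94

P(B ∩ C) = P(B)·P(C|B) = 0.50 × 0.28 = 0.14
P(A ∪ B ∪ C) = 0.48 + 0.50 + 0.38 − 0.16 − 0.14 − 0.14 + 0.02 = 0.94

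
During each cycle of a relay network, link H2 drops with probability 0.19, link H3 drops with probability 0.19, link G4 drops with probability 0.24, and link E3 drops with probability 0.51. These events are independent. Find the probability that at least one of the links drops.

0.75566836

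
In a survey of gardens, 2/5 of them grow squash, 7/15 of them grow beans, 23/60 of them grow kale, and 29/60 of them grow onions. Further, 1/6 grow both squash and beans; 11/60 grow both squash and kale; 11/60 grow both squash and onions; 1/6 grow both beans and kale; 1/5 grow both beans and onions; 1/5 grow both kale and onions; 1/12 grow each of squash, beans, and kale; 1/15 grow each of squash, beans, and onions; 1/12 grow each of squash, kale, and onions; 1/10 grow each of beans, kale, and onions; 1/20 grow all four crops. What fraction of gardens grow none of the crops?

1/12

Apply inclusion-exclusion:
P(union) = 2/5 + 7/15 + 23/60 + 29/60 − 1/6 − 11/60 − 11/60 − 1/6 − 1/5 − 1/5 + 1/12 + 1/15 + 1/12 + 1/10 − 1/20 = 11/12
P(none) = 1 − 11/12 = 1/12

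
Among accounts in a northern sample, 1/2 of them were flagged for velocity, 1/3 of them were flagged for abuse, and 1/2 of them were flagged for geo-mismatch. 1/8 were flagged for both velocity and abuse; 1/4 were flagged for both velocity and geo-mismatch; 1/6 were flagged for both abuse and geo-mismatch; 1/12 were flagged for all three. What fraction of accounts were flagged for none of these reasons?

P(union) = 1/2 + 1/3 + 1/2 − 1/8 − 1/4 − 1/6 + 1/12 = 7/8
P(none) = 1 − 7/8 = 1/8

1/8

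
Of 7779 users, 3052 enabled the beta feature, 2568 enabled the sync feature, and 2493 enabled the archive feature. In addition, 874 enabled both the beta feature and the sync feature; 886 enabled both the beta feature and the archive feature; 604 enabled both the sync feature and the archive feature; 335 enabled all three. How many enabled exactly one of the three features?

N(exactly one) = 3052 + 2568 + 2493 − 2·874 − 2·886 − 2·604 + 3·335 = 4390

4390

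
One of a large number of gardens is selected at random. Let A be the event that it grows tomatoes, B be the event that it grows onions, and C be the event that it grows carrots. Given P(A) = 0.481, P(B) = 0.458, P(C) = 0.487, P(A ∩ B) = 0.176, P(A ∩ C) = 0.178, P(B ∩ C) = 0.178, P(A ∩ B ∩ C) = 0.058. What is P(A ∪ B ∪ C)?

P(A ∪ B ∪ C) = 0.481 + 0.458 + 0.487 − 0.176 − 0.178 − 0.178 + 0.058 = 0.952

0.952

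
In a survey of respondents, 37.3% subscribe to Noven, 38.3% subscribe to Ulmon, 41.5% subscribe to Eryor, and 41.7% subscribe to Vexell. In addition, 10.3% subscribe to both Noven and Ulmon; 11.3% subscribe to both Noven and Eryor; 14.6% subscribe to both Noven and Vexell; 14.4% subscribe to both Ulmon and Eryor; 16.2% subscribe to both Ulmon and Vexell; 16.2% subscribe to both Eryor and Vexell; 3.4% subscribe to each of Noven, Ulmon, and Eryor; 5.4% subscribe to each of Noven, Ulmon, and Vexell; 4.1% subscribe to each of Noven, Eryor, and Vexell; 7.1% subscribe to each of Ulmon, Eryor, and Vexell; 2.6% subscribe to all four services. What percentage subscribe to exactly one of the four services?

42.4%

By inclusion–exclusion (exactly-one form):
P(exactly one) = 37.3 + 38.3 + 41.5 + 41.7 − 2·10.3 − 2·11.3 − 2·14.6 − 2·14.4 − 2·16.2 − 2·16.2 + 3·3.4 + 3·5.4 + 3·4.1 + 3·7.1 − 4·2.6 = 42.4%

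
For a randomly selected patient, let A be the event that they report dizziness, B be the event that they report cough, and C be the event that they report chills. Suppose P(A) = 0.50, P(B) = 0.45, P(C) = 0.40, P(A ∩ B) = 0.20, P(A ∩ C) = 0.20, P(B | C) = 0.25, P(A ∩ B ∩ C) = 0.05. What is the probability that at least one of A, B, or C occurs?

P(B ∩ C) = P(C)·P(B|C) = 0.40 × 0.25 = 0.10
P(A ∪ B ∪ C) = 0.50 + 0.45 + 0.40 − 0.20 − 0.20 − 0.10 + 0.05 = 0.90

0.90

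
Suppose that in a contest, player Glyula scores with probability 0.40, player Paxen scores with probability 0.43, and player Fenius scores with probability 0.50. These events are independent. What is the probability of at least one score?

0.829

P(none) = (1 − 0.40) × (1 − 0.43) × (1 − 0.50) = 0.60 × 0.57 × 0.50 = 0.171
P(at least one) = 1 − 0.171 = 0.829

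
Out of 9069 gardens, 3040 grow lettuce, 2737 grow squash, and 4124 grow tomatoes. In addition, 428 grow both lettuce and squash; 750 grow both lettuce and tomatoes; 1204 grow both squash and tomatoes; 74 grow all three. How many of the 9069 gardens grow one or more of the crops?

7593

By inclusion-exclusion,
|union| = 3040 + 2737 + 4124 − 428 − 750 − 1204 + 74 = 7593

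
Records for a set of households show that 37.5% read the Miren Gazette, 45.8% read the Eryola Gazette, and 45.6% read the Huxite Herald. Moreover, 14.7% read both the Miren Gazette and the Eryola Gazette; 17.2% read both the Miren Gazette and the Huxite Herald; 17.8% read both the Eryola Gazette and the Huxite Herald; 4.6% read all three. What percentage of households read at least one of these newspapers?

Using inclusion–exclusion:
P(at least one) = 37.5 + 45.8 + 45.6 − 14.7 − 17.2 − 17.8 + 4.6 = 83.8%

83.8%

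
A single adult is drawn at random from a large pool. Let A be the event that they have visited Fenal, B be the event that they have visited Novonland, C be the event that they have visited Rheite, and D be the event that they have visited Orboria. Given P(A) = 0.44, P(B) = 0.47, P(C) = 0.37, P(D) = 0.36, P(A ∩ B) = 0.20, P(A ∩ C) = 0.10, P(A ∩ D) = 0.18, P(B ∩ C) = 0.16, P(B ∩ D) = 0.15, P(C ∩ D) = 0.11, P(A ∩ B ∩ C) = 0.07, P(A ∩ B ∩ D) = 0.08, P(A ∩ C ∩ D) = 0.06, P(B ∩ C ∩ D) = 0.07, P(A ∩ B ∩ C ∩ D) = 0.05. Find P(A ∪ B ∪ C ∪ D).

0.97

P(A ∪ B ∪ C ∪ D) = 0.44 + 0.47 + 0.37 + 0.36 − 0.20 − 0.10 − 0.18 − 0.16 − 0.15 − 0.11 + 0.07 + 0.08 + 0.06 + 0.07 − 0.05 = 0.97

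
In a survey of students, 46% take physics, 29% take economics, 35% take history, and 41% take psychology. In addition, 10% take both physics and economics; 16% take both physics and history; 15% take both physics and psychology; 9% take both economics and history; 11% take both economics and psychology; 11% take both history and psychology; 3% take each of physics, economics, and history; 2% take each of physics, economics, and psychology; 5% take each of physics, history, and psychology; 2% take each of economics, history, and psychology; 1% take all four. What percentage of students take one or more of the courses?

P(at least one) = 46 + 29 + 35 + 41 − 10 − 16 − 15 − 9 − 11 − 11 + 3 + 2 + 5 + 2 − 1 = 90%

90%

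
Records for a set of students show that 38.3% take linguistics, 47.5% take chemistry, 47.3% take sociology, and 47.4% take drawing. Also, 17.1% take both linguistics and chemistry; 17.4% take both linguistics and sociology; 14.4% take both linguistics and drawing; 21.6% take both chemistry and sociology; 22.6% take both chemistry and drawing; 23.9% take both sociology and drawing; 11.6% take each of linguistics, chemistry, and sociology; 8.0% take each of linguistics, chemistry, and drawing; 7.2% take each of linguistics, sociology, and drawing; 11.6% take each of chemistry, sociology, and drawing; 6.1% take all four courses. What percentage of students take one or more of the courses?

95.8%

P(at least one) = 38.3 + 47.5 + 47.3 + 47.4 − 17.1 − 17.4 − 14.4 − 21.6 − 22.6 − 23.9 + 11.6 + 8.0 + 7.2 + 11.6 − 6.1 = 95.8%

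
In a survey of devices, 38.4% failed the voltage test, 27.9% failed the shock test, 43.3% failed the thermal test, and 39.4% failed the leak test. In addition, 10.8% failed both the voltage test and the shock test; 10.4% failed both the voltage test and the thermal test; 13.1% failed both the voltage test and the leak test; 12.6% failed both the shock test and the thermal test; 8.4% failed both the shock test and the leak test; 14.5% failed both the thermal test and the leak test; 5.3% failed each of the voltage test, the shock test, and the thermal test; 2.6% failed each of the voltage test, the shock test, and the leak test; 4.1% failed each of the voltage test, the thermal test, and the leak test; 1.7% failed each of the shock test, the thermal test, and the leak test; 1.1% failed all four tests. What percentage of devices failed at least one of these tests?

Using inclusion–exclusion:
P(union) = 38.4 + 27.9 + 43.3 + 39.4 − 10.8 − 10.4 − 13.1 − 12.6 − 8.4 − 14.5 + 5.3 + 2.6 + 4.1 + 1.7 − 1.1 = 91.8%

91.8%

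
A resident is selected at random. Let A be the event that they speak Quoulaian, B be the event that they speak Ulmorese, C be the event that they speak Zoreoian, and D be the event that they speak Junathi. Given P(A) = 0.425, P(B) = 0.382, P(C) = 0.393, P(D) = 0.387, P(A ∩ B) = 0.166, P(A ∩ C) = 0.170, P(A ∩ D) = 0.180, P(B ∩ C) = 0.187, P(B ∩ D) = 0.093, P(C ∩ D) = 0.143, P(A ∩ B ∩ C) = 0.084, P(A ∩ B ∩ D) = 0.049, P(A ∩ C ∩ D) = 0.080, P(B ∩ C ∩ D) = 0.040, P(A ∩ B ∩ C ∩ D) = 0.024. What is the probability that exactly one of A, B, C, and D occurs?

0.372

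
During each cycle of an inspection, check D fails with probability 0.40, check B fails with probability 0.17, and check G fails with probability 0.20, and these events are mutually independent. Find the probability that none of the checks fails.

Independence gives P(none) = ∏(1 − pᵢ).
P(none) = (1 − 0.40) × (1 − 0.17) × (1 − 0.20) = 0.60 × 0.83 × 0.80 = 0.3984

0.3984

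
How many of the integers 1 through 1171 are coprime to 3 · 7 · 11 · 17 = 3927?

572

390 + 167 + 106 + 68 − 55 − 35 − 22 − 15 − 9 − 6 + 5 + 3 + 2 + 0 − 0 = 599
1171 − 599 = 572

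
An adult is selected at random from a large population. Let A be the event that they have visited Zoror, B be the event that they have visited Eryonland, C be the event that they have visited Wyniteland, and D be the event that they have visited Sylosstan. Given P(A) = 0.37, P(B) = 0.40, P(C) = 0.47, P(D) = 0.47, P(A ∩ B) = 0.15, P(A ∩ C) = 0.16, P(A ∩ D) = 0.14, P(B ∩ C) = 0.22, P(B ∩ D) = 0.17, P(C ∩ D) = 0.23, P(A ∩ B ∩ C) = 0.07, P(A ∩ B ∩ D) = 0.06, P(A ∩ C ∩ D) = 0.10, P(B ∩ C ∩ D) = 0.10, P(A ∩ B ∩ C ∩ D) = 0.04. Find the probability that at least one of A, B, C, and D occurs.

0.93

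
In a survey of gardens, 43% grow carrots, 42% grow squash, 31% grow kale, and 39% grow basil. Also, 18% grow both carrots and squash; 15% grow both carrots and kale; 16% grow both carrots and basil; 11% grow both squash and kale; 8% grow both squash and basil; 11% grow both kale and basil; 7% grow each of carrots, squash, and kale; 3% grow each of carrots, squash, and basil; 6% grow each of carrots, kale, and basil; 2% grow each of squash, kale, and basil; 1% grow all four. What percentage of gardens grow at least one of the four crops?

93%

P(≥1) = 43 + 42 + 31 + 39 − 18 − 15 − 16 − 11 − 8 − 11 + 7 + 3 + 6 + 2 − 1 = 93%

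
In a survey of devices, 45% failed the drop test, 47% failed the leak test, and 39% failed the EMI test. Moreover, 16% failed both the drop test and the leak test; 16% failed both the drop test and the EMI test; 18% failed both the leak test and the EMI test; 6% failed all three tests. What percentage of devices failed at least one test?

Apply inclusion-exclusion:
P(union) = 45 + 47 + 39 − 16 − 16 − 18 + 6 = 87%

87%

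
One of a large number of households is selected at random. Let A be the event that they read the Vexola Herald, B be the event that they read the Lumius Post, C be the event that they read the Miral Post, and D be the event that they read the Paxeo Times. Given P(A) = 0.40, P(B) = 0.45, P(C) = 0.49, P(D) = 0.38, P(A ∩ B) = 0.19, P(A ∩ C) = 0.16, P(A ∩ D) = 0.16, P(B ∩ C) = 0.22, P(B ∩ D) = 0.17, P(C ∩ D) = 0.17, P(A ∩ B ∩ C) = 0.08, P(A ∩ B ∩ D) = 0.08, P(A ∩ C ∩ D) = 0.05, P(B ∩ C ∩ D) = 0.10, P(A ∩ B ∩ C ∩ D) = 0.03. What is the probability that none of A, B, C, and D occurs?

0.07

P(A ∪ B ∪ C ∪ D) = 0.40 + 0.45 + 0.49 + 0.38 − 0.19 − 0.16 − 0.16 − 0.22 − 0.17 − 0.17 + 0.08 + 0.08 + 0.05 + 0.10 − 0.03 = 0.93
P(none) = 1 − 0.93 = 0.07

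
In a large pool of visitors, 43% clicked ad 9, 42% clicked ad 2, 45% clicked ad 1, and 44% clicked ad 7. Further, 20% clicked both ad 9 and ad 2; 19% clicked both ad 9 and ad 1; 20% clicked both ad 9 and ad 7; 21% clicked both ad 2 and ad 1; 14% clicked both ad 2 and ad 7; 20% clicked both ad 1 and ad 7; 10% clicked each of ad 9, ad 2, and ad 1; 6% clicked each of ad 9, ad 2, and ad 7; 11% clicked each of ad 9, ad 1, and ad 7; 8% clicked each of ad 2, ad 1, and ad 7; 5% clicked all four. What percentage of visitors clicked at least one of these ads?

90%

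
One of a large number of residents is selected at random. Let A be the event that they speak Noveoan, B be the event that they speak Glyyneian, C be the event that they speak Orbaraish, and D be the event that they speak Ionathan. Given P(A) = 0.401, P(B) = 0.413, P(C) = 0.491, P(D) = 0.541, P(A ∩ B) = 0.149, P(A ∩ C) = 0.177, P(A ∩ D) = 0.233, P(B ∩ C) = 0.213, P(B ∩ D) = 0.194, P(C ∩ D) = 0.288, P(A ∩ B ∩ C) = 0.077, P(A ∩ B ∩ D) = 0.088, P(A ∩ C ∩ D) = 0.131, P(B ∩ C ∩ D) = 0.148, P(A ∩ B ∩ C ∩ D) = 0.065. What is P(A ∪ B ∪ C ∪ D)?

0.971

By inclusion-exclusion,
P(A ∪ B ∪ C ∪ D) = 0.401 + 0.413 + 0.491 + 0.541 − 0.149 − 0.177 − 0.233 − 0.213 − 0.194 − 0.288 + 0.077 + 0.088 + 0.131 + 0.148 − 0.065 = 0.971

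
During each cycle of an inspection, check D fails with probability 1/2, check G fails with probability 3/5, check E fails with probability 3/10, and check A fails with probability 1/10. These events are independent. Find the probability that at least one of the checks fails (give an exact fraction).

437/500

P(none) = (1 − 1/2) × (1 − 3/5) × (1 − 3/10) × (1 − 1/10) = 1/2 × 2/5 × 7/10 × 9/10 = 63/500
P(at least one) = 1 − 63/500 = 437/500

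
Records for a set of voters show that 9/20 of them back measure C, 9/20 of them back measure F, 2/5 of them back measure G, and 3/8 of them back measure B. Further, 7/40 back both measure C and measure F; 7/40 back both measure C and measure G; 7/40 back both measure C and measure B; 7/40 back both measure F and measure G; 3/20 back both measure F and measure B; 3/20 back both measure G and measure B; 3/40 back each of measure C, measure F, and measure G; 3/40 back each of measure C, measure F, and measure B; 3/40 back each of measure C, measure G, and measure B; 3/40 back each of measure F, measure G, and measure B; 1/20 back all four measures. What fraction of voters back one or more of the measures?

P(union) = 9/20 + 9/20 + 2/5 + 3/8 − 7/40 − 7/40 − 7/40 − 7/40 − 3/20 − 3/20 + 3/40 + 3/40 + 3/40 + 3/40 − 1/20 = 37/40

37/40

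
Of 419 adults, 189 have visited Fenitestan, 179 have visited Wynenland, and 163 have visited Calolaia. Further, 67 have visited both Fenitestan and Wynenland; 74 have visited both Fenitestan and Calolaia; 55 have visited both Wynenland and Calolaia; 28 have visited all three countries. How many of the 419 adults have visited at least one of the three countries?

363

Apply inclusion-exclusion:
N(≥1) = 189 + 179 + 163 − 67 − 74 − 55 + 28 = 363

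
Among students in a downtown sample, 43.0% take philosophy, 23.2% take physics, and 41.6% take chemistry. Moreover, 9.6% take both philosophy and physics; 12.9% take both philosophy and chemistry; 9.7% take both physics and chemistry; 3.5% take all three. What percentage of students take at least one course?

79.1%

By inclusion–exclusion:
P(≥1) = 43.0 + 23.2 + 41.6 − 9.6 − 12.9 − 9.7 + 3.5 = 79.1%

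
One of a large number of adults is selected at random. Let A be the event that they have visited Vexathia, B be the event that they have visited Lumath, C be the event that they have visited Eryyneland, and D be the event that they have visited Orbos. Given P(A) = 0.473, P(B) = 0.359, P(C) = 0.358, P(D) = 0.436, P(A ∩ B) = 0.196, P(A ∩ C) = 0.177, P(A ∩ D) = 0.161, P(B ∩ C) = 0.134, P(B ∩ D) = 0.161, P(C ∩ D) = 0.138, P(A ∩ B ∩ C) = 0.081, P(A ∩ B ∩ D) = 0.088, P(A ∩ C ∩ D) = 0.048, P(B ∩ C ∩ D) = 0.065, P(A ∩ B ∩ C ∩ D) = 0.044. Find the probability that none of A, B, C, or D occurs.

Inclusion–exclusion gives
P(A ∪ B ∪ C ∪ D) = 0.473 + 0.359 + 0.358 + 0.436 − 0.196 − 0.177 − 0.161 − 0.134 − 0.161 − 0.138 + 0.081 + 0.088 + 0.048 + 0.065 − 0.044 = 0.897
P(none) = 1 − 0.897 = 0.103

0.103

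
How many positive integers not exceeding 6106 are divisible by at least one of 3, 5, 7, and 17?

Using inclusion–exclusion:
2035 + 1221 + 872 + 359 − 407 − 290 − 119 − 174 − 71 − 51 + 58 + 23 + 17 + 10 − 3 = 3480

3480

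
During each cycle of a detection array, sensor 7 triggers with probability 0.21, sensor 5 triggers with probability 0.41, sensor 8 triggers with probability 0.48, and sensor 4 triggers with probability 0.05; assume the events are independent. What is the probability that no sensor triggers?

Since the events are independent, P(none) is the product of the individual non-occurrence probabilities.
P(none) = (1 − 0.21) × (1 − 0.41) × (1 − 0.48) × (1 − 0.05) = 0.79 × 0.59 × 0.52 × 0.95 = 0.2302534

0.2302534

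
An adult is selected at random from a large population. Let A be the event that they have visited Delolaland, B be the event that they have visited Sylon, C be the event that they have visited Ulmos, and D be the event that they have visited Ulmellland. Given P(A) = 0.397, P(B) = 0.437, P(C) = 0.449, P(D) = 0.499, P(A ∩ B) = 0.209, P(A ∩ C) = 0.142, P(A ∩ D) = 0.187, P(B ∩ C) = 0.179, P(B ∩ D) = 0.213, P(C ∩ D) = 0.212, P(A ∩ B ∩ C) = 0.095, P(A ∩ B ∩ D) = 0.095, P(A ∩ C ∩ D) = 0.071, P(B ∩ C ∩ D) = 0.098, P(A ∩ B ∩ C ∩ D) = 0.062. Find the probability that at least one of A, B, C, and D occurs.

Inclusion–exclusion gives
P(A ∪ B ∪ C ∪ D) = 0.397 + 0.437 + 0.449 + 0.499 − 0.209 − 0.142 − 0.187 − 0.179 − 0.213 − 0.212 + 0.095 + 0.095 + 0.071 + 0.098 − 0.062 = 0.937

0.937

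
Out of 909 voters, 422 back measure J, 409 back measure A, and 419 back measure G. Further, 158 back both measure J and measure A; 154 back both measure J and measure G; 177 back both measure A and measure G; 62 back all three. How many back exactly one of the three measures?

458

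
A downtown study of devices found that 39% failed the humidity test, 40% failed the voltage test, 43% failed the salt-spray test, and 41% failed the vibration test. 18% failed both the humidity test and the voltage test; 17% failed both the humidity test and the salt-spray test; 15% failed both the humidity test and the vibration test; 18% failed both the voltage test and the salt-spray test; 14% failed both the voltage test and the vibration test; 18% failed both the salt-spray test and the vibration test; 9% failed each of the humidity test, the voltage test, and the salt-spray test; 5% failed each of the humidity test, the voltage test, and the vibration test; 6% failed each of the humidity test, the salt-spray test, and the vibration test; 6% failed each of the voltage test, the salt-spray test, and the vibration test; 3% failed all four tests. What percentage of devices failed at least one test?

86%

P(≥1) = 39 + 40 + 43 + 41 − 18 − 17 − 15 − 18 − 14 − 18 + 9 + 5 + 6 + 6 − 3 = 86%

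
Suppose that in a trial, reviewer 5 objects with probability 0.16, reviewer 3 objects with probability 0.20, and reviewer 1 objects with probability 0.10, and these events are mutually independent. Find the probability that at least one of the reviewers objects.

0.3952

Independence gives P(none) = ∏(1 − pᵢ).
P(none) = (1 − 0.16) × (1 − 0.20) × (1 − 0.10) = 0.84 × 0.80 × 0.90 = 0.6048
P(at least one) = 1 − 0.6048 = 0.3952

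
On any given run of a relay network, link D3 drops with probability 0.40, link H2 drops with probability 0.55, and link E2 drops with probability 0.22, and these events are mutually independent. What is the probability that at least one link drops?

P(none) = (1 − 0.40) × (1 − 0.55) × (1 − 0.22) = 0.60 × 0.45 × 0.78 = 0.2106
P(at least one) = 1 − 0.2106 = 0.7894

0.7894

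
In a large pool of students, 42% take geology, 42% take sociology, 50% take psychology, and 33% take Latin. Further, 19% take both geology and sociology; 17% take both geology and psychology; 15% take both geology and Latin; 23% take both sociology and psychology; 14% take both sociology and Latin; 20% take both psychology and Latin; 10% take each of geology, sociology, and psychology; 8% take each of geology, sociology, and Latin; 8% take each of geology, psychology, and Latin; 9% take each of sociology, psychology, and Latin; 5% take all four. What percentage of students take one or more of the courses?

89%

By inclusion-exclusion,
P(union) = 42 + 42 + 50 + 33 − 19 − 17 − 15 − 23 − 14 − 20 + 10 + 8 + 8 + 9 − 5 = 89%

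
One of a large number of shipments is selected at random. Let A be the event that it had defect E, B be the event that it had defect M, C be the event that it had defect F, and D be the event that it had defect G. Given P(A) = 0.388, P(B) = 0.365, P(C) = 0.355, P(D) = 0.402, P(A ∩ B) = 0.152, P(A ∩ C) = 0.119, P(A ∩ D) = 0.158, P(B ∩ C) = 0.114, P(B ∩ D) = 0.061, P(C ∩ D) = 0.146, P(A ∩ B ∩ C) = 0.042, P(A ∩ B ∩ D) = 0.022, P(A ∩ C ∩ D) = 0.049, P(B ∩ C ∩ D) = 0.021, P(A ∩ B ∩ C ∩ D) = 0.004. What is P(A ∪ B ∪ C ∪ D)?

Apply inclusion-exclusion:
P(A ∪ B ∪ C ∪ D) = 0.388 + 0.365 + 0.355 + 0.402 − 0.152 − 0.119 − 0.158 − 0.114 − 0.061 − 0.146 + 0.042 + 0.022 + 0.049 + 0.021 − 0.004 = 0.890

0.890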